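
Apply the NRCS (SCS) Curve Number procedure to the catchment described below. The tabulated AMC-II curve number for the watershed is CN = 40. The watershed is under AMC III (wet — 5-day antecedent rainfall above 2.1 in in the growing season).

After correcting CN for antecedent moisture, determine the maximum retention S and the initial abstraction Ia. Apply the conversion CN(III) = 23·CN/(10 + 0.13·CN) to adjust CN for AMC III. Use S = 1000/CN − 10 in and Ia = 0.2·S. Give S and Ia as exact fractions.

Wet (AMC III): CN(III) = 23·40/(10 + 0.13·40) = 920/(76/5) = 1150/19 ≈ 60.526
Retention S: 1000/CN − 10 with CN=60.526 → S = 150/23 ≈ 6.522 in
Initial abstraction Ia = S/5 = (150/23)/5 = 30/23 ≈ 1.304 in

S = 150/23 in ≈ 6.522 in; Ia = 30/23 in ≈ 1.304 in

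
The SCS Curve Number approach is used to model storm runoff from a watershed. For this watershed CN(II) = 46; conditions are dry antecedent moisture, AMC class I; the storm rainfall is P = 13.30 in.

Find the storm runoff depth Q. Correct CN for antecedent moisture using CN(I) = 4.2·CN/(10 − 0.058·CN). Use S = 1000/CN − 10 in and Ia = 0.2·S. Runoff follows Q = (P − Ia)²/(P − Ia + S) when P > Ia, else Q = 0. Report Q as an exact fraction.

CN(I) from CN(II)=46: (4.2·46)/(10 − 0.058·46) = 16100/611 ≈ 26.350
Retention S: 1000/CN − 10 with CN=26.350 → S = 4500/161 ≈ 27.950 in
Initial abstraction Ia = S/5 = (4500/161)/5 = 900/161 ≈ 5.590 in
Excess rainfall: 13.300 − 5.590 = 7.710 in; P > Ia so Q > 0
Runoff Q = (P−Ia)²/(P−Ia+S) = (7.710)²/(7.710+27.950) = 154082569/92434930 ≈ 1.667 in

Q = 154082569/92434930 in ≈ 1.667 in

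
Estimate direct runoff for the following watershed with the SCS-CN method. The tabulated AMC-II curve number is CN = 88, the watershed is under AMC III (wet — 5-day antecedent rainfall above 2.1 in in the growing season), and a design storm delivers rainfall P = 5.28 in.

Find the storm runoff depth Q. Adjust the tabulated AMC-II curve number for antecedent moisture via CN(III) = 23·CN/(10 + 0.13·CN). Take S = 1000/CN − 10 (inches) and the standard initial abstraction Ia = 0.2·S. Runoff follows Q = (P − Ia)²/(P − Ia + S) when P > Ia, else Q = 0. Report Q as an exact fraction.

CN(III) from CN(II)=88: (23·88)/(10 + 0.13·88) = 6325/67 ≈ 94.403
S = 1000/(6325/67) − 10 = 150/253 in ≈ 0.593 in
Initial abstraction Ia = S/5 = (150/253)/5 = 30/253 ≈ 0.119 in
Excess rainfall: 5.280 − 0.119 = 5.161 in; P > Ia so Q > 0
Q: (32646/6325)² ÷ (36396/6325) = 29604481/6394575 in (≈ 4.630 in)

Q = 29604481/6394575 in ≈ 4.630 in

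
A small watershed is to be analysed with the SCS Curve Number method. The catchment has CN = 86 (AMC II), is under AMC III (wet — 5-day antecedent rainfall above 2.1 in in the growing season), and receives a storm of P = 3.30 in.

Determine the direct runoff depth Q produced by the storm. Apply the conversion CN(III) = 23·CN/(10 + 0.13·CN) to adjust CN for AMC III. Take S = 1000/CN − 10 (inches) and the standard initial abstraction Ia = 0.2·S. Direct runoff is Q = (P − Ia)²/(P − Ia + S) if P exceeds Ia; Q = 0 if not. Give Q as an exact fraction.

Q = 975750169/378163930 in ≈ 2.580 in

Wet (AMC III): CN(III) = 23·86/(10 + 0.13·86) = 1978/(1059/50) = 98900/1059 ≈ 93.390
Retention S: 1000/CN − 10 with CN=93.390 → S = 700/989 ≈ 0.708 in
Initial abstraction Ia = S/5 = (700/989)/5 = 140/989 ≈ 0.142 in
Excess rainfall: 3.300 − 0.142 = 3.158 in; P > Ia so Q > 0
Q = (31237/9890)²/((31237/9890) + 700/989) = (975750169/97812100)/(38237/9890) = 975750169/378163930 in ≈ 2.580 in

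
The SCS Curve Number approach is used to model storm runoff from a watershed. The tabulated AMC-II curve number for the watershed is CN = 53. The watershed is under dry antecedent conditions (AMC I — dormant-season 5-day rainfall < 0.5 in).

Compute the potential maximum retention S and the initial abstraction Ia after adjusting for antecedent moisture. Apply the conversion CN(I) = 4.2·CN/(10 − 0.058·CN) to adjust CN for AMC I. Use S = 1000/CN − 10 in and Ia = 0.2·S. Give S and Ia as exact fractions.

S = 23500/1113 in ≈ 21.114 in; Ia = 4700/1113 in ≈ 4.223 in

CN(I) from CN(II)=53: (4.2·53)/(10 − 0.058·53) = 111300/3463 ≈ 32.140
S = 1000/(111300/3463) − 10 = 23500/1113 in ≈ 21.114 in
Ia = 0.2S: 0.2·21.114 = 4.223 in (exactly 4700/1113)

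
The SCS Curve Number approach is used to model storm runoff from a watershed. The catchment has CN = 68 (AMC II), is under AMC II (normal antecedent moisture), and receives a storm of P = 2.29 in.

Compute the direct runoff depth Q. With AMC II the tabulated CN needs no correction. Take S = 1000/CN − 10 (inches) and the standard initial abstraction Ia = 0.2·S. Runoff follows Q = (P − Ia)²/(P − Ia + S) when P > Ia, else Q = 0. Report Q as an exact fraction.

Q = 5257849/17498100 in ≈ 0.300 in

Average conditions: CN = 68 (no AMC adjustment).
Retention S: 1000/CN − 10 with CN=68.000 → S = 80/17 ≈ 4.706 in
Initial abstraction Ia = S/5 = (80/17)/5 = 16/17 ≈ 0.941 in
P − Ia = 2.290 − 0.941 = 2293/1700 ≈ 1.349 in (> 0, runoff occurs)
Q = (2293/1700)²/((2293/1700) + 80/17) = (5257849/2890000)/(10293/1700) = 5257849/17498100 in ≈ 0.300 in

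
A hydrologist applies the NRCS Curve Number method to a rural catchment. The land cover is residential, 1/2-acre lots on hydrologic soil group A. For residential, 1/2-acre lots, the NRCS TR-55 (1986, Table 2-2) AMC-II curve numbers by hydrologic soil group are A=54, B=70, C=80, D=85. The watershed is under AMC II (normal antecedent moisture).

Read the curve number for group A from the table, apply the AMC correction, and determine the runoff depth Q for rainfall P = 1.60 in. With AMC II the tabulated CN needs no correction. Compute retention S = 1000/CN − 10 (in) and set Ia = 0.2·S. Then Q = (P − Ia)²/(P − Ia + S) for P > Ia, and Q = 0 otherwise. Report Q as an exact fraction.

NRCS table: residential, 1/2-acre lots, soil group A → CN(II) = 54
Average conditions: CN = 54 (no AMC adjustment).
S = 1000/54 − 10 = 230/27 in ≈ 8.519 in
Ia = 0.2·(230/27) = 46/27 in ≈ 1.704 in
P = 1.600 ≤ Ia = 1.704 in: entire storm abstracted, Q = 0.

Q = 0 in ≈ 0.000 in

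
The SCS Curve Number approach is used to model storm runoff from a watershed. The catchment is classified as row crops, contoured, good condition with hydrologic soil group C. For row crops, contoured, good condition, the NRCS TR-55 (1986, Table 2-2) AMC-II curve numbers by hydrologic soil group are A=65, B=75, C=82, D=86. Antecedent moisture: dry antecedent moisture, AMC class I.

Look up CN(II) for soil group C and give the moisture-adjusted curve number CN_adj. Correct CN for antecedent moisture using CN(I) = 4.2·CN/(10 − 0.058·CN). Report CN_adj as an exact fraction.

CN_adj = 28700/437 ≈ 65.675

NRCS table: row crops, contoured, good condition, soil group C → CN(II) = 82
CN(I) from CN(II)=82: (4.2·82)/(10 − 0.058·82) = 28700/437 ≈ 65.675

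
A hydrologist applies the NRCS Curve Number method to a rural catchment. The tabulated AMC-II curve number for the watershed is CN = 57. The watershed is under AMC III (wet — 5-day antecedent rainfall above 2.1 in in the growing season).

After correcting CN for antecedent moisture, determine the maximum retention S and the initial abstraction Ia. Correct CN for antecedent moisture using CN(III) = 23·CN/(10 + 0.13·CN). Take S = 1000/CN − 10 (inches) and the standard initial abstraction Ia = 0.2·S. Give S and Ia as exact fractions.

CN(III) from CN(II)=57: (23·57)/(10 + 0.13·57) = 131100/1741 ≈ 75.302
Max retention: S = 1000/(131100/1741) − 10 = 4300/1311 in (≈ 3.280 in)
Initial abstraction Ia = S/5 = (4300/1311)/5 = 860/1311 ≈ 0.656 in

S = 4300/1311 in ≈ 3.280 in; Ia = 860/1311 in ≈ 0.656 in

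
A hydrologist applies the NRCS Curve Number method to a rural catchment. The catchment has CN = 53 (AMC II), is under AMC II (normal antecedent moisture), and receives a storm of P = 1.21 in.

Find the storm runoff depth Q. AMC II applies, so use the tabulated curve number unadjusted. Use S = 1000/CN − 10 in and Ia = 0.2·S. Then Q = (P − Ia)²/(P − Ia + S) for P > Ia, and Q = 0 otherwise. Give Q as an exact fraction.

Q = 0 in ≈ 0.000 in

CN(II) = 53; AMC II needs no correction.
Retention S: 1000/CN − 10 with CN=53.000 → S = 470/53 ≈ 8.868 in
Initial abstraction Ia = S/5 = (470/53)/5 = 94/53 ≈ 1.774 in
P = 1.210 ≤ Ia = 1.774 in: entire storm abstracted, Q = 0.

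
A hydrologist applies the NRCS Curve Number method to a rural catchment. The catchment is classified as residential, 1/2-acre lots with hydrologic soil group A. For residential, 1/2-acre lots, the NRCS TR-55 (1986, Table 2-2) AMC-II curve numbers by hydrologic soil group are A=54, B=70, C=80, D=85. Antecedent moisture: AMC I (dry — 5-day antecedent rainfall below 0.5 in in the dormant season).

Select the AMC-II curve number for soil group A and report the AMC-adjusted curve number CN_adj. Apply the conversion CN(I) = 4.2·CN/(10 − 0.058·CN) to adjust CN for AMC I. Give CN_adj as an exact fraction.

NRCS table: residential, 1/2-acre lots, soil group A → CN(II) = 54
Dry (AMC I): CN(I) = 4.2·54/(10 − 0.058·54) = (1134/5)/(1717/250) = 56700/1717 ≈ 33.023

CN_adj = 56700/1717 ≈ 33.023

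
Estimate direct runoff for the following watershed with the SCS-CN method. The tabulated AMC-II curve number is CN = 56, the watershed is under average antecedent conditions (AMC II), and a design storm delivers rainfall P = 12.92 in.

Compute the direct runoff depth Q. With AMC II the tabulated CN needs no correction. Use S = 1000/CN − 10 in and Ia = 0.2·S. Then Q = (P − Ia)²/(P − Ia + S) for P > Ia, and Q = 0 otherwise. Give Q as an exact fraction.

Average conditions: CN = 56 (no AMC adjustment).
S = 1000/56 − 10 = 55/7 in ≈ 7.857 in
Initial abstraction Ia = S/5 = (55/7)/5 = 11/7 ≈ 1.571 in
Since P=12.920 > Ia=1.571: effective rainfall P−Ia = 1986/175 in
Q = (1986/175)²/((1986/175) + 55/7) = (3944196/30625)/(3361/175) = 3944196/588175 in ≈ 6.706 in

Q = 3944196/588175 in ≈ 6.706 in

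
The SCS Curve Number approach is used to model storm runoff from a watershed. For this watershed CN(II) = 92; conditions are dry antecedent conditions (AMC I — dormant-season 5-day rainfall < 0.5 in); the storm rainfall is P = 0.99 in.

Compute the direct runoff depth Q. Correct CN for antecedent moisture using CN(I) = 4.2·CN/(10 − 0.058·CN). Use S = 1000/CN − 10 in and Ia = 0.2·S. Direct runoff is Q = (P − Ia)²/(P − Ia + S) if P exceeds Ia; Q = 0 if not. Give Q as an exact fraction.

Q = 773785489/6173561100 in ≈ 0.125 in

Dry (AMC I): CN(I) = 4.2·92/(10 − 0.058·92) = (1932/5)/(583/125) = 48300/583 ≈ 82.847
S = 1000/(48300/583) − 10 = 1000/483 in ≈ 2.070 in
Ia = 0.2·(1000/483) = 200/483 in ≈ 0.414 in
Excess rainfall: 0.990 − 0.414 = 0.576 in; P > Ia so Q > 0
Q: (27817/48300)² ÷ (127817/48300) = 773785489/6173561100 in (≈ 0.125 in)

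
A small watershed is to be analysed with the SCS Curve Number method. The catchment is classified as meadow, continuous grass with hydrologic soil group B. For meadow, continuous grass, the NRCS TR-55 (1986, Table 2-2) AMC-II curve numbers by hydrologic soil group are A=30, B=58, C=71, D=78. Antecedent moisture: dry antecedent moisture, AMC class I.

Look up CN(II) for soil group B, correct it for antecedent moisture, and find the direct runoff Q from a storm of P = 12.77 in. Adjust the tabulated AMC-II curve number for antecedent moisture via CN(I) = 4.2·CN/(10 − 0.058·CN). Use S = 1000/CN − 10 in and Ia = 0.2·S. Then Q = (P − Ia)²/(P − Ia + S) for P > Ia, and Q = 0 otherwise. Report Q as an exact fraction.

NRCS table: meadow, continuous grass, soil group B → CN(II) = 58
CN(I) from CN(II)=58: (4.2·58)/(10 − 0.058·58) = 2900/79 ≈ 36.709
Max retention: S = 1000/(2900/79) − 10 = 500/29 in (≈ 17.241 in)
Ia = 0.2S: 0.2·17.241 = 3.448 in (exactly 100/29)
Excess rainfall: 12.770 − 3.448 = 9.322 in; P > Ia so Q > 0
Q = (27033/2900)²/((27033/2900) + 500/29) = (730783089/8410000)/(77033/2900) = 730783089/223395700 in ≈ 3.271 in

Q = 730783089/223395700 in ≈ 3.271 in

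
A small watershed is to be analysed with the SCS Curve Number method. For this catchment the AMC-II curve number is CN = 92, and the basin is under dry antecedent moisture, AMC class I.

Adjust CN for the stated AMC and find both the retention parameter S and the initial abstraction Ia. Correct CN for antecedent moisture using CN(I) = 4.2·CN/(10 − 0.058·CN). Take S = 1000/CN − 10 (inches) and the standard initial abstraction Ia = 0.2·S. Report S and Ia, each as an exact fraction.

S = 1000/483 in ≈ 2.070 in; Ia = 200/483 in ≈ 0.414 in

Adjust CN=92 to AMC I: 4.2·92/(10 − 0.058·92) → (1932/5) ÷ (583/125) = 48300/583 ≈ 82.847
S = 1000/(48300/583) − 10 = 1000/483 in ≈ 2.070 in
Initial abstraction Ia = S/5 = (1000/483)/5 = 200/483 ≈ 0.414 in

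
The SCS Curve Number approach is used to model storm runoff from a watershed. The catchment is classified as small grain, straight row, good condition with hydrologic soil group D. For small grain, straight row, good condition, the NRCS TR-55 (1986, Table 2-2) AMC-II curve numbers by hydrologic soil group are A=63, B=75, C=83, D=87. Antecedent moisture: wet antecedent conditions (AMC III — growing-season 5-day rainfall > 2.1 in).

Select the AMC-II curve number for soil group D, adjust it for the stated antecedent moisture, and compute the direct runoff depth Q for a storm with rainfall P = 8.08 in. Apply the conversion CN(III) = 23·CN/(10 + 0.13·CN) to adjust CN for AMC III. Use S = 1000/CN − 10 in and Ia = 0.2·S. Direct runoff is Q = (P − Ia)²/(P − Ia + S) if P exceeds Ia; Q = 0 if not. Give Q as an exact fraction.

Q = 79083440402/10760427525 in ≈ 7.349 in

NRCS table: small grain, straight row, good condition, soil group D → CN(II) = 87
Wet (AMC III): CN(III) = 23·87/(10 + 0.13·87) = 2001/(2131/100) = 200100/2131 ≈ 93.900
S = 1000/(200100/2131) − 10 = 1300/2001 in ≈ 0.650 in
Initial abstraction Ia = S/5 = (1300/2001)/5 = 260/2001 ≈ 0.130 in
P − Ia = 8.080 − 0.130 = 397702/50025 ≈ 7.950 in (> 0, runoff occurs)
Q: (397702/50025)² ÷ (430202/50025) = 79083440402/10760427525 in (≈ 7.349 in)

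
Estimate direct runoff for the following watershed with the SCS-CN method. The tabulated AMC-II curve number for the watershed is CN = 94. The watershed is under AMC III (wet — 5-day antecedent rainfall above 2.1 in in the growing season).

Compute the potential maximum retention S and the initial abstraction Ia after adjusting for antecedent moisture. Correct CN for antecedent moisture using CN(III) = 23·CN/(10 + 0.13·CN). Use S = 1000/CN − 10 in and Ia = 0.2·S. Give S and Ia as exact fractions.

Wet (AMC III): CN(III) = 23·94/(10 + 0.13·94) = 2162/(1111/50) = 108100/1111 ≈ 97.300
Max retention: S = 1000/(108100/1111) − 10 = 300/1081 in (≈ 0.278 in)
Ia = 0.2·(300/1081) = 60/1081 in ≈ 0.056 in

S = 300/1081 in ≈ 0.278 in; Ia = 60/1081 in ≈ 0.056 in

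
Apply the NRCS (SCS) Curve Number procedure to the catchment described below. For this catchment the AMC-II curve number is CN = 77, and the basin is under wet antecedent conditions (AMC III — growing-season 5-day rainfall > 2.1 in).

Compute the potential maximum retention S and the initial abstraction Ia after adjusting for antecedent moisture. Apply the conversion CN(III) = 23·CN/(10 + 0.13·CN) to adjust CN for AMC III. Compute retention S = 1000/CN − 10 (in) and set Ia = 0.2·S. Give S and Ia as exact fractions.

Wet (AMC III): CN(III) = 23·77/(10 + 0.13·77) = 1771/(2001/100) = 7700/87 ≈ 88.506
S = 1000/(7700/87) − 10 = 100/77 in ≈ 1.299 in
Ia = 0.2S: 0.2·1.299 = 0.260 in (exactly 20/77)

S = 100/77 in ≈ 1.299 in; Ia = 20/77 in ≈ 0.260 in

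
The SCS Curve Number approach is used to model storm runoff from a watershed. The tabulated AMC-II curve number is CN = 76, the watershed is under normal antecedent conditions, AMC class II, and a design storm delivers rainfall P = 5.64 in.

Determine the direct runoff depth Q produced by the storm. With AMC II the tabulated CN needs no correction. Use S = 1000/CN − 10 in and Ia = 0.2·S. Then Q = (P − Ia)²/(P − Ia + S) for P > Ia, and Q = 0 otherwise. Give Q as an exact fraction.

CN(II) = 76; AMC II needs no correction.
S = 1000/76 − 10 = 60/19 in ≈ 3.158 in
Ia = 0.2S: 0.2·3.158 = 0.632 in (exactly 12/19)
Since P=5.640 > Ia=0.632: effective rainfall P−Ia = 2379/475 in
Q = (2379/475)²/((2379/475) + 60/19) = (5659641/225625)/(3879/475) = 628849/204725 in ≈ 3.072 in

Q = 628849/204725 in ≈ 3.072 in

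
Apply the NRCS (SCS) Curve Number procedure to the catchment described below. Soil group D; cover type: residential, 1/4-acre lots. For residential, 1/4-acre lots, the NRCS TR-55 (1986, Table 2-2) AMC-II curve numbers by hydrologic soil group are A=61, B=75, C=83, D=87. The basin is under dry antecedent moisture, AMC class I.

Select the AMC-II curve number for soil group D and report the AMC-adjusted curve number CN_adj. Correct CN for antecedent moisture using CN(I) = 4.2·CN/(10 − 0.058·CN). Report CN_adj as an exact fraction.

NRCS table: residential, 1/4-acre lots, soil group D → CN(II) = 87
CN(I) from CN(II)=87: (4.2·87)/(10 − 0.058·87) = 182700/2477 ≈ 73.759

CN_adj = 182700/2477 ≈ 73.759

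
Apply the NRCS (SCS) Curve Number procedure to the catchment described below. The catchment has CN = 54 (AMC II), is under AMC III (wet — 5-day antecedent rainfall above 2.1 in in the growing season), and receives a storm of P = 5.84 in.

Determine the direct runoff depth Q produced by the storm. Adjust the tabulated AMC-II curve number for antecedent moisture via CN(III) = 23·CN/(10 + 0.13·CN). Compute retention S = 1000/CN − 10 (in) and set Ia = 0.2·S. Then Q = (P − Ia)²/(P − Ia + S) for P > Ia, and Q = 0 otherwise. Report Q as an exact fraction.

Q = 5923682/2005425 in ≈ 2.954 in

Wet (AMC III): CN(III) = 23·54/(10 + 0.13·54) = 1242/(851/50) = 2700/37 ≈ 72.973
S = 1000/(2700/37) − 10 = 100/27 in ≈ 3.704 in
Initial abstraction Ia = S/5 = (100/27)/5 = 20/27 ≈ 0.741 in
Excess rainfall: 5.840 − 0.741 = 5.099 in; P > Ia so Q > 0
Q = (3442/675)²/((3442/675) + 100/27) = (11847364/455625)/(5942/675) = 5923682/2005425 in ≈ 2.954 in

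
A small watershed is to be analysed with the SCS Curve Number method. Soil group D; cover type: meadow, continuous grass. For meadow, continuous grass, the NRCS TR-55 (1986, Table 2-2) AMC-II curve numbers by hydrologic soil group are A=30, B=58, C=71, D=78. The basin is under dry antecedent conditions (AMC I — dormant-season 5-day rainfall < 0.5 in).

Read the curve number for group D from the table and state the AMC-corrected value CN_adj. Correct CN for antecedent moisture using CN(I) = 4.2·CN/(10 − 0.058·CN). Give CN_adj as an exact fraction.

NRCS table: meadow, continuous grass, soil group D → CN(II) = 78
Dry (AMC I): CN(I) = 4.2·78/(10 − 0.058·78) = (1638/5)/(1369/250) = 81900/1369 ≈ 59.825

CN_adj = 81900/1369 ≈ 59.825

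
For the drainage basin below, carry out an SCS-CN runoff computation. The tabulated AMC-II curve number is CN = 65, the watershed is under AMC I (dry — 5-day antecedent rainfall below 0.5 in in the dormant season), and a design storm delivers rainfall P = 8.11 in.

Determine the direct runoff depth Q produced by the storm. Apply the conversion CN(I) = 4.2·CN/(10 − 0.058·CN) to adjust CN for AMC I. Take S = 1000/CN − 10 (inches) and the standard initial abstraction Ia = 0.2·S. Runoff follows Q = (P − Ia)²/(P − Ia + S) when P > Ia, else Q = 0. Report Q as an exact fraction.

CN(I) from CN(II)=65: (4.2·65)/(10 − 0.058·65) = 3900/89 ≈ 43.820
Retention S: 1000/CN − 10 with CN=43.820 → S = 500/39 ≈ 12.821 in
Initial abstraction Ia = S/5 = (500/39)/5 = 100/39 ≈ 2.564 in
Since P=8.110 > Ia=2.564: effective rainfall P−Ia = 21629/3900 in
Runoff Q = (P−Ia)²/(P−Ia+S) = (5.546)²/(5.546+12.821) = 467813641/279353100 ≈ 1.675 in

Q = 467813641/279353100 in ≈ 1.675 in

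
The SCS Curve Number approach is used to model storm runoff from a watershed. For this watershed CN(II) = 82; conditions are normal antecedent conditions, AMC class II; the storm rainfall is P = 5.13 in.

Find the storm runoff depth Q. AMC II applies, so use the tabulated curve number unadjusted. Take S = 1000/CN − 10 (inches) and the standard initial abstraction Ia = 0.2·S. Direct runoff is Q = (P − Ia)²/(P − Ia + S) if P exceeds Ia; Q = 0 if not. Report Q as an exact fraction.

AMC II — tabulated CN = 82 applies directly.
S = 1000/82 − 10 = 90/41 in ≈ 2.195 in
Initial abstraction Ia = S/5 = (90/41)/5 = 18/41 ≈ 0.439 in
Excess rainfall: 5.130 − 0.439 = 4.691 in; P > Ia so Q > 0
Q: (19233/4100)² ÷ (28233/4100) = 41100921/12861700 in (≈ 3.196 in)

Q = 41100921/12861700 in ≈ 3.196 in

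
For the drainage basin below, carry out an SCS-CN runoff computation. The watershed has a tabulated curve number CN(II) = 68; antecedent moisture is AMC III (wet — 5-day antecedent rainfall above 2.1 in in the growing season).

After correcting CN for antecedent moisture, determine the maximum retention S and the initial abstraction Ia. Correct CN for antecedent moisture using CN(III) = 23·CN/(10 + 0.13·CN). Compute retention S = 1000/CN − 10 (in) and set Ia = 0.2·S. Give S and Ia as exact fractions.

S = 800/391 in ≈ 2.046 in; Ia = 160/391 in ≈ 0.409 in

Adjust CN=68 to AMC III: 23·68/(10 + 0.13·68) → 1564 ÷ (471/25) = 39100/471 ≈ 83.015
Retention S: 1000/CN − 10 with CN=83.015 → S = 800/391 ≈ 2.046 in
Initial abstraction Ia = S/5 = (800/391)/5 = 160/391 ≈ 0.409 in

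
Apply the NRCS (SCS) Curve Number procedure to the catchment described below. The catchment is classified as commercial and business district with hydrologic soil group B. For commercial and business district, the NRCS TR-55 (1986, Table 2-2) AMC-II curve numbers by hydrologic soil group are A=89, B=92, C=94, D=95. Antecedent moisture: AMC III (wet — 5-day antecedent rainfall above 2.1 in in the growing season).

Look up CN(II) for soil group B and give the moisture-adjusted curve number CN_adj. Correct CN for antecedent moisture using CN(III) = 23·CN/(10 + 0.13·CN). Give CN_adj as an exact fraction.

NRCS table: commercial and business district, soil group B → CN(II) = 92
Adjust CN=92 to AMC III: 23·92/(10 + 0.13·92) → 2116 ÷ (549/25) = 52900/549 ≈ 96.357

CN_adj = 52900/549 ≈ 96.357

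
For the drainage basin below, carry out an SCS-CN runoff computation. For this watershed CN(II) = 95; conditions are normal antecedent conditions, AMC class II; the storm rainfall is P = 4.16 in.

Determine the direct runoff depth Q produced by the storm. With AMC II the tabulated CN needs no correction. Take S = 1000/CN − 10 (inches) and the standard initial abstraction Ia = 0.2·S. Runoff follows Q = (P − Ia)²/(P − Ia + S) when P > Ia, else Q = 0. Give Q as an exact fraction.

Q = 927369/258400 in ≈ 3.589 in

CN(II) = 95; AMC II needs no correction.
Retention S: 1000/CN − 10 with CN=95.000 → S = 10/19 ≈ 0.526 in
Ia = 0.2·(10/19) = 2/19 in ≈ 0.105 in
Excess rainfall: 4.160 − 0.105 = 4.055 in; P > Ia so Q > 0
Q: (1926/475)² ÷ (2176/475) = 927369/258400 in (≈ 3.589 in)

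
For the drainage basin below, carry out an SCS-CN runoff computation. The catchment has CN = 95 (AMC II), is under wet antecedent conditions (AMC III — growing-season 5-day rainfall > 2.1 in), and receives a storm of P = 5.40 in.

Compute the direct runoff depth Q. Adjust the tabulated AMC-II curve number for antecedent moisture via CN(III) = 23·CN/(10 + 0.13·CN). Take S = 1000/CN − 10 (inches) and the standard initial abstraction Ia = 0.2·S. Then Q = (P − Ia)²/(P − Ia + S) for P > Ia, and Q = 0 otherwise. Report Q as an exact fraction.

Q = 136866601/26654815 in ≈ 5.135 in

CN(III) from CN(II)=95: (23·95)/(10 + 0.13·95) = 43700/447 ≈ 97.763
S = 1000/(43700/447) − 10 = 100/437 in ≈ 0.229 in
Ia = 0.2S: 0.2·0.229 = 0.046 in (exactly 20/437)
Since P=5.400 > Ia=0.046: effective rainfall P−Ia = 11699/2185 in
Q = (11699/2185)²/((11699/2185) + 100/437) = (136866601/4774225)/(12199/2185) = 136866601/26654815 in ≈ 5.135 in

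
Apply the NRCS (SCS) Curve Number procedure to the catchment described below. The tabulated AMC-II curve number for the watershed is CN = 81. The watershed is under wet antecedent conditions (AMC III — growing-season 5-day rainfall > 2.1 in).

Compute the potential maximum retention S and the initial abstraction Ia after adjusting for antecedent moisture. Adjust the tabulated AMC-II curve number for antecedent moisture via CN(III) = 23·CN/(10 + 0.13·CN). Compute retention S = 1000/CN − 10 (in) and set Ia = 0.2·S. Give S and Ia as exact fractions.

S = 1900/1863 in ≈ 1.020 in; Ia = 380/1863 in ≈ 0.204 in

Wet (AMC III): CN(III) = 23·81/(10 + 0.13·81) = 1863/(2053/100) = 186300/2053 ≈ 90.745
Retention S: 1000/CN − 10 with CN=90.745 → S = 1900/1863 ≈ 1.020 in
Ia = 0.2S: 0.2·1.020 = 0.204 in (exactly 380/1863)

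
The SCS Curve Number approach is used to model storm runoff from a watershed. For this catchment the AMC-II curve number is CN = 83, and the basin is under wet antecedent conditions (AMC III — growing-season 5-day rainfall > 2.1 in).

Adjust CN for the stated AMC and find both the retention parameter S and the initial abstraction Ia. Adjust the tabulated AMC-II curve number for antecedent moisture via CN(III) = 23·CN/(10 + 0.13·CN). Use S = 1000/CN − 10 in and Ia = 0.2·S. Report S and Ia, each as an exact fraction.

S = 1700/1909 in ≈ 0.891 in; Ia = 340/1909 in ≈ 0.178 in

Wet (AMC III): CN(III) = 23·83/(10 + 0.13·83) = 1909/(2079/100) = 190900/2079 ≈ 91.823
Max retention: S = 1000/(190900/2079) − 10 = 1700/1909 in (≈ 0.891 in)
Initial abstraction Ia = S/5 = (1700/1909)/5 = 340/1909 ≈ 0.178 in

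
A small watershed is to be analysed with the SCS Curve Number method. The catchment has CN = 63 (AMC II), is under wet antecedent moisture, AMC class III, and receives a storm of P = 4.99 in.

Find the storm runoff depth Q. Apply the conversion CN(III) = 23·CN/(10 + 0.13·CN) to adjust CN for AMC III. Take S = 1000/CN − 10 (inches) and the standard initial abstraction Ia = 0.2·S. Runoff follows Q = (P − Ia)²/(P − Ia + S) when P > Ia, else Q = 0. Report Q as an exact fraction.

Adjust CN=63 to AMC III: 23·63/(10 + 0.13·63) → 1449 ÷ (1819/100) = 144900/1819 ≈ 79.659
Retention S: 1000/CN − 10 with CN=79.659 → S = 3700/1449 ≈ 2.553 in
Initial abstraction Ia = S/5 = (3700/1449)/5 = 740/1449 ≈ 0.511 in
P − Ia = 4.990 − 0.511 = 649051/144900 ≈ 4.479 in (> 0, runoff occurs)
Runoff Q = (P−Ia)²/(P−Ia+S) = (4.479)²/(4.479+2.553) = 421267200601/147660489900 ≈ 2.853 in

Q = 421267200601/147660489900 in ≈ 2.853 in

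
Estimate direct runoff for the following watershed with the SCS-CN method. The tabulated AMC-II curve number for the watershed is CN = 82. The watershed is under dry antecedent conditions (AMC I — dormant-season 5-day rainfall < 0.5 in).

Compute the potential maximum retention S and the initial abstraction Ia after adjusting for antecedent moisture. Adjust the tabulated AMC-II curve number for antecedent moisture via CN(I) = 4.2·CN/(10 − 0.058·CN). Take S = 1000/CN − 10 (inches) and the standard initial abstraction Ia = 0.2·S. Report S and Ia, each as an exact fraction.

Dry (AMC I): CN(I) = 4.2·82/(10 − 0.058·82) = (1722/5)/(1311/250) = 28700/437 ≈ 65.675
Max retention: S = 1000/(28700/437) − 10 = 1500/287 in (≈ 5.226 in)
Initial abstraction Ia = S/5 = (1500/287)/5 = 300/287 ≈ 1.045 in

S = 1500/287 in ≈ 5.226 in; Ia = 300/287 in ≈ 1.045 in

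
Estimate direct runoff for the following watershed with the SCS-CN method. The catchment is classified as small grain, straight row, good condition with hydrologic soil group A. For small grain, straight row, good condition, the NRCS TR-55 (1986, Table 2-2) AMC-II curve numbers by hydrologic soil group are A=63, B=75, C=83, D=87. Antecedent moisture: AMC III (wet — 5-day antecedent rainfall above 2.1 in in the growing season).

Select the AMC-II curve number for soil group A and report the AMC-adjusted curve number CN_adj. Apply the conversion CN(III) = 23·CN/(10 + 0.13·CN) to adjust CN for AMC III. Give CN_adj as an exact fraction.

NRCS table: small grain, straight row, good condition, soil group A → CN(II) = 63
Wet (AMC III): CN(III) = 23·63/(10 + 0.13·63) = 1449/(1819/100) = 144900/1819 ≈ 79.659

CN_adj = 144900/1819 ≈ 79.659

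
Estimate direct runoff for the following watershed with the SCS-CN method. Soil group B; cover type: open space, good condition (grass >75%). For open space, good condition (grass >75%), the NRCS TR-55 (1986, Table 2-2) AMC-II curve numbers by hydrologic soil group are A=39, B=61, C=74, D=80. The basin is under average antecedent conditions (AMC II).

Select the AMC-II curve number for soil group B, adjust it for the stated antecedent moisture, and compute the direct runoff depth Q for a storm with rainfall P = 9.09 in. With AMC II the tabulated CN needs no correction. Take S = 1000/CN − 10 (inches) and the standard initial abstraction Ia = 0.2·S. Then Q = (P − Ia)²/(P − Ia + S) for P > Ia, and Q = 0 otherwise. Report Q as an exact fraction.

Q = 756809067/176186300 in ≈ 4.296 in

NRCS table: open space, good condition (grass >75%), soil group B → CN(II) = 61
AMC II — tabulated CN = 61 applies directly.
Retention S: 1000/CN − 10 with CN=61.000 → S = 390/61 ≈ 6.393 in
Ia = 0.2·(390/61) = 78/61 in ≈ 1.279 in
Excess rainfall: 9.090 − 1.279 = 7.811 in; P > Ia so Q > 0
Runoff Q = (P−Ia)²/(P−Ia+S) = (7.811)²/(7.811+6.393) = 756809067/176186300 ≈ 4.296 in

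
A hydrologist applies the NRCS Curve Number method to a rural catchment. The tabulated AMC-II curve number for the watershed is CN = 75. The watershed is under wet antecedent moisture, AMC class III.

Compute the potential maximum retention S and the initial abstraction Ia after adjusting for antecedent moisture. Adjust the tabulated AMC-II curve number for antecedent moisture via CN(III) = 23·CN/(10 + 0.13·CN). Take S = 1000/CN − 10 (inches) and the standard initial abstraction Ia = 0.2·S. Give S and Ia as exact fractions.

S = 100/69 in ≈ 1.449 in; Ia = 20/69 in ≈ 0.290 in

Adjust CN=75 to AMC III: 23·75/(10 + 0.13·75) → 1725 ÷ (79/4) = 6900/79 ≈ 87.342
Retention S: 1000/CN − 10 with CN=87.342 → S = 100/69 ≈ 1.449 in
Ia = 0.2·(100/69) = 20/69 in ≈ 0.290 in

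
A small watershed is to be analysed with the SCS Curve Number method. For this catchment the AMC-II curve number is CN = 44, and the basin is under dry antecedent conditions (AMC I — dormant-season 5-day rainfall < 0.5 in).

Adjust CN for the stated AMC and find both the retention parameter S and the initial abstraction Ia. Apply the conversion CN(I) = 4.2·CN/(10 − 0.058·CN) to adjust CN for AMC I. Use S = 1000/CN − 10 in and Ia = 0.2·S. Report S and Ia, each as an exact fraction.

S = 1000/33 in ≈ 30.303 in; Ia = 200/33 in ≈ 6.061 in

Adjust CN=44 to AMC I: 4.2·44/(10 − 0.058·44) → (924/5) ÷ (931/125) = 3300/133 ≈ 24.812
S = 1000/(3300/133) − 10 = 1000/33 in ≈ 30.303 in
Initial abstraction Ia = S/5 = (1000/33)/5 = 200/33 ≈ 6.061 in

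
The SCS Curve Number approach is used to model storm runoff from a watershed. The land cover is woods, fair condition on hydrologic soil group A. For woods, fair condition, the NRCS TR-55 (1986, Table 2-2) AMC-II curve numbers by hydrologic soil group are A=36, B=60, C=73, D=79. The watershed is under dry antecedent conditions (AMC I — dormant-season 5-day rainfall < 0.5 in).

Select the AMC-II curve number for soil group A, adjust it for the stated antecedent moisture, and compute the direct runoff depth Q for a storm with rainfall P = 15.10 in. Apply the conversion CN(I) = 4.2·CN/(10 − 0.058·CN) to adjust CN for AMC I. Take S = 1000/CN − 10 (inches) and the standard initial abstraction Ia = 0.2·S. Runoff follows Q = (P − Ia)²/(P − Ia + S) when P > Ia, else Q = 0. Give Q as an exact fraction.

Q = 157226521/174898710 in ≈ 0.899 in

NRCS table: woods, fair condition, soil group A → CN(II) = 36
Dry (AMC I): CN(I) = 4.2·36/(10 − 0.058·36) = (756/5)/(989/125) = 18900/989 ≈ 19.110
Retention S: 1000/CN − 10 with CN=19.110 → S = 8000/189 ≈ 42.328 in
Ia = 0.2S: 0.2·42.328 = 8.466 in (exactly 1600/189)
P − Ia = 15.100 − 8.466 = 12539/1890 ≈ 6.634 in (> 0, runoff occurs)
Runoff Q = (P−Ia)²/(P−Ia+S) = (6.634)²/(6.634+42.328) = 157226521/174898710 ≈ 0.899 in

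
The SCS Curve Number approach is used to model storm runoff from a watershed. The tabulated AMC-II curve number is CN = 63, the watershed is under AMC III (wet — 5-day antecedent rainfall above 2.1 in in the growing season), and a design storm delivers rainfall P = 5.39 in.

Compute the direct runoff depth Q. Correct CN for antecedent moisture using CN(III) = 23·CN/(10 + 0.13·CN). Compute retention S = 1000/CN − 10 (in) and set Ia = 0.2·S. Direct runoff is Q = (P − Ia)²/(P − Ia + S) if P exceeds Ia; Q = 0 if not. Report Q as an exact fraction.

Q = 499864554121/156058893900 in ≈ 3.203 in

CN(III) from CN(II)=63: (23·63)/(10 + 0.13·63) = 144900/1819 ≈ 79.659
Retention S: 1000/CN − 10 with CN=79.659 → S = 3700/1449 ≈ 2.553 in
Ia = 0.2S: 0.2·2.553 = 0.511 in (exactly 740/1449)
Excess rainfall: 5.390 − 0.511 = 4.879 in; P > Ia so Q > 0
Q = (707011/144900)²/((707011/144900) + 3700/1449) = (499864554121/20996010000)/(1077011/144900) = 499864554121/156058893900 in ≈ 3.203 in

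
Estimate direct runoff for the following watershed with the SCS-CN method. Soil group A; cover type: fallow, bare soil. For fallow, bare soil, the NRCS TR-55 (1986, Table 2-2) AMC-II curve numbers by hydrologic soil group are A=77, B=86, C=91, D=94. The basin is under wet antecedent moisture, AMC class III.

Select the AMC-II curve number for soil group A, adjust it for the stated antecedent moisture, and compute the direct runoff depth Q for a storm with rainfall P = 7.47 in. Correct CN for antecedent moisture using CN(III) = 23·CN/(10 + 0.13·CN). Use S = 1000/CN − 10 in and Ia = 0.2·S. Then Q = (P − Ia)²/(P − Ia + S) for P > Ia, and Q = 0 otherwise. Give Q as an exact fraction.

Q = 3082359361/504496300 in ≈ 6.110 in

NRCS table: fallow, bare soil, soil group A → CN(II) = 77
Wet (AMC III): CN(III) = 23·77/(10 + 0.13·77) = 1771/(2001/100) = 7700/87 ≈ 88.506
Retention S: 1000/CN − 10 with CN=88.506 → S = 100/77 ≈ 1.299 in
Ia = 0.2·(100/77) = 20/77 in ≈ 0.260 in
Excess rainfall: 7.470 − 0.260 = 7.210 in; P > Ia so Q > 0
Q = (55519/7700)²/((55519/7700) + 100/77) = (3082359361/59290000)/(65519/7700) = 3082359361/504496300 in ≈ 6.110 in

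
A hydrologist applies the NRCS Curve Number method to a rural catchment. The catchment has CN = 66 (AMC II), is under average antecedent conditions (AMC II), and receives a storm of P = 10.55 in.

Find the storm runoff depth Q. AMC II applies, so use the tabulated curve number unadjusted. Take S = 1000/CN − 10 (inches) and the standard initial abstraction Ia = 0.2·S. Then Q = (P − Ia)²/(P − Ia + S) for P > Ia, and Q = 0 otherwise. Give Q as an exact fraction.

Q = 39476089/6390780 in ≈ 6.177 in

Average conditions: CN = 66 (no AMC adjustment).
Max retention: S = 1000/66 − 10 = 170/33 in (≈ 5.152 in)
Initial abstraction Ia = S/5 = (170/33)/5 = 34/33 ≈ 1.030 in
P − Ia = 10.550 − 1.030 = 6283/660 ≈ 9.520 in (> 0, runoff occurs)
Runoff Q = (P−Ia)²/(P−Ia+S) = (9.520)²/(9.520+5.152) = 39476089/6390780 ≈ 6.177 in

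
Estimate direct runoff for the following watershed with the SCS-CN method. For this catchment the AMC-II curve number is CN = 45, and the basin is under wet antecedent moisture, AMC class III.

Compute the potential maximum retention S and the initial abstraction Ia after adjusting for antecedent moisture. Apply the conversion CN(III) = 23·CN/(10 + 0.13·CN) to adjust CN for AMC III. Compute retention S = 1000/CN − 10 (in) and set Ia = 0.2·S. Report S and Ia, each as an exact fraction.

CN(III) from CN(II)=45: (23·45)/(10 + 0.13·45) = 20700/317 ≈ 65.300
S = 1000/(20700/317) − 10 = 1100/207 in ≈ 5.314 in
Ia = 0.2S: 0.2·5.314 = 1.063 in (exactly 220/207)

S = 1100/207 in ≈ 5.314 in; Ia = 220/207 in ≈ 1.063 in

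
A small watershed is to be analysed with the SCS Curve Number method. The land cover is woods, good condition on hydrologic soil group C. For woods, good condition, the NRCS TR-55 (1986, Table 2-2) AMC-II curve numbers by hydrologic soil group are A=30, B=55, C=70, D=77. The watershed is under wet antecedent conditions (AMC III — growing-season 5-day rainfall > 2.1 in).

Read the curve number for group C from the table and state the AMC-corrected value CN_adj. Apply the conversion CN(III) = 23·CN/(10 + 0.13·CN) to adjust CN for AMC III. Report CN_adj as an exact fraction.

NRCS table: woods, good condition, soil group C → CN(II) = 70
CN(III) from CN(II)=70: (23·70)/(10 + 0.13·70) = 16100/191 ≈ 84.293

CN_adj = 16100/191 ≈ 84.293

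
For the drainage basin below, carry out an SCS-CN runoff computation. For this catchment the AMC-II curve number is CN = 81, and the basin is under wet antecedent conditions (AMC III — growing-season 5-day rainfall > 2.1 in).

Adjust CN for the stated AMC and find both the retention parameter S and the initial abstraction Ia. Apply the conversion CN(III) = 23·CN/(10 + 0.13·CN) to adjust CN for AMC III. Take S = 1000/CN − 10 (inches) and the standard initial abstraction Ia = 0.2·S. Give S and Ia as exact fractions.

Wet (AMC III): CN(III) = 23·81/(10 + 0.13·81) = 1863/(2053/100) = 186300/2053 ≈ 90.745
Retention S: 1000/CN − 10 with CN=90.745 → S = 1900/1863 ≈ 1.020 in
Initial abstraction Ia = S/5 = (1900/1863)/5 = 380/1863 ≈ 0.204 in

S = 1900/1863 in ≈ 1.020 in; Ia = 380/1863 in ≈ 0.204 in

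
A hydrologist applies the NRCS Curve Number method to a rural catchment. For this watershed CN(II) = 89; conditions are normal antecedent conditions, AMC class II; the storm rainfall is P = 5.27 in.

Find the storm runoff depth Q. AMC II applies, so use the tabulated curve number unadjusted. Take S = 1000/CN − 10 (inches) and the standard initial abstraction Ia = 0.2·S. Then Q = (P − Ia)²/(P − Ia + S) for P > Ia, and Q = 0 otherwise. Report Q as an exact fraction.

Q = 1998358209/495756700 in ≈ 4.031 in

AMC II — tabulated CN = 89 applies directly.
Max retention: S = 1000/89 − 10 = 110/89 in (≈ 1.236 in)
Ia = 0.2S: 0.2·1.236 = 0.247 in (exactly 22/89)
P − Ia = 5.270 − 0.247 = 44703/8900 ≈ 5.023 in (> 0, runoff occurs)
Q: (44703/8900)² ÷ (55703/8900) = 1998358209/495756700 in (≈ 4.031 in)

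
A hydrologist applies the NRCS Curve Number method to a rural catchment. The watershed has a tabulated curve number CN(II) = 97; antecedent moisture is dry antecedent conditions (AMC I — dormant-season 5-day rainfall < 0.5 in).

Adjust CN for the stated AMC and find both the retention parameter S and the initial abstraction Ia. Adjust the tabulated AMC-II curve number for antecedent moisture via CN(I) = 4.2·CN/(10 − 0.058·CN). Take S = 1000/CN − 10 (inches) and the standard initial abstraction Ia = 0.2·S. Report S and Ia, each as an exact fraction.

Dry (AMC I): CN(I) = 4.2·97/(10 − 0.058·97) = (2037/5)/(2187/500) = 67900/729 ≈ 93.141
S = 1000/(67900/729) − 10 = 500/679 in ≈ 0.736 in
Initial abstraction Ia = S/5 = (500/679)/5 = 100/679 ≈ 0.147 in

S = 500/679 in ≈ 0.736 in; Ia = 100/679 in ≈ 0.147 in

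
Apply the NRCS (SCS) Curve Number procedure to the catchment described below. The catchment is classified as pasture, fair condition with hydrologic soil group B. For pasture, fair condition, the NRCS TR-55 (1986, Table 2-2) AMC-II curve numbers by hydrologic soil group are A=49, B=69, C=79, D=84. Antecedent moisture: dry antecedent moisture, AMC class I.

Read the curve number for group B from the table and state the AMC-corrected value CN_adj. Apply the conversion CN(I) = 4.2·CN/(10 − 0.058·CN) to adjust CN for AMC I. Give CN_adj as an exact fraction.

CN_adj = 144900/2999 ≈ 48.316

NRCS table: pasture, fair condition, soil group B → CN(II) = 69
Dry (AMC I): CN(I) = 4.2·69/(10 − 0.058·69) = (1449/5)/(2999/500) = 144900/2999 ≈ 48.316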